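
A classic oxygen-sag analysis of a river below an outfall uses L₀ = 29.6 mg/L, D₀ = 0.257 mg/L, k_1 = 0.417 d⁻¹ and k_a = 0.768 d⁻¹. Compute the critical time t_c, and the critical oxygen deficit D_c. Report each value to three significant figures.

t_c = [1/(k_a−k_1)] ln[(k_a/k_1)(1 − D₀(k_a−k_1)/(k_1 L₀))]
= [1/(0.768−0.417)] ln[(0.768/0.417)(1 − 0.257×0.3510/(0.417×29.6))]
= (1/0.3510) ln[1.842 × 0.9927] = 2.849 × ln(1.828) = 2.849 × 0.6034 = 1.719 d.
D_c = (k_1/k_a) L₀ e^(−k_1 t_c) = (0.417/0.768) × 29.6 × e^(−0.417×1.719) = 0.5430 × 29.6 × 0.4883 = 7.848 mg/L.

t_c ≈ 1.72 d; D_c ≈ 7.85 mg/L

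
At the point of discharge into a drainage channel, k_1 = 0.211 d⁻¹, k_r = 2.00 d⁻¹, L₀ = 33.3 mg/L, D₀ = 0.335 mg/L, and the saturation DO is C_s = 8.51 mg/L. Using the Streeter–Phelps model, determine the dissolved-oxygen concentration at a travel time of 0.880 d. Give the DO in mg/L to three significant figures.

DO ≈ 5.87 mg/L

k_1 L₀/(k_r−k_1) = 0.211×33.3/(2.00−0.211) = 7.026/1.789 = 3.928 mg/L.
e^(−k_1 t) = e^(−0.211×0.8800) = 0.8305; e^(−k_r t) = e^(−2.00×0.8800) = 0.1720.
D = 3.928 × (0.8305 − 0.1720) + 0.335 × 0.1720 = 2.586 + 0.05764 = 2.644 mg/L.
DO = C_s − D = 8.51 − 2.644 = 5.866 mg/L.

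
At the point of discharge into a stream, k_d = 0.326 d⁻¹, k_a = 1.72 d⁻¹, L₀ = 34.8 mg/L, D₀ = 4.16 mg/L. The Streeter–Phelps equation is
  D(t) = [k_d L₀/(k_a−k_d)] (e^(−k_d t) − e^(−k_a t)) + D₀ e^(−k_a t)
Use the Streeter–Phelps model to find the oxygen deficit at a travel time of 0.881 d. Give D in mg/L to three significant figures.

k_d L₀/(k_a−k_d) = 0.326×34.8/(1.72−0.326) = 11.34/1.394 = 8.138 mg/L.
e^(−k_d t) = e^(−0.326×0.8810) = 0.7504; e^(−k_a t) = e^(−1.72×0.8810) = 0.2197.
D = 8.138 × (0.7504 − 0.2197) + 4.16 × 0.2197 = 4.318 + 0.9141 = 5.232 mg/L.

D ≈ 5.23 mg/L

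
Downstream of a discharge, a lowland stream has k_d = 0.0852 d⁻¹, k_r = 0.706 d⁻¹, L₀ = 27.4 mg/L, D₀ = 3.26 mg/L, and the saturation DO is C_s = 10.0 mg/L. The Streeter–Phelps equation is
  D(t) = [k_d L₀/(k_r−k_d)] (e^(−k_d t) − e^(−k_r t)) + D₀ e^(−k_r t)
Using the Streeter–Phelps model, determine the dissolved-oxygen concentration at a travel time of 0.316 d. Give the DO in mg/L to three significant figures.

DO ≈ 6.74 mg/L

k_d L₀/(k_r−k_d) = 0.0852×27.4/(0.706−0.0852) = 2.334/0.6208 = 3.760 mg/L.
e^(−k_d t) = e^(−0.0852×0.3160) = 0.9734; e^(−k_r t) = e^(−0.706×0.3160) = 0.8000.
D = 3.760 × (0.9734 − 0.8000) + 3.26 × 0.8000 = 0.6521 + 2.608 = 3.260 mg/L.
DO = C_s − D = 10.0 − 3.260 = 6.740 mg/L.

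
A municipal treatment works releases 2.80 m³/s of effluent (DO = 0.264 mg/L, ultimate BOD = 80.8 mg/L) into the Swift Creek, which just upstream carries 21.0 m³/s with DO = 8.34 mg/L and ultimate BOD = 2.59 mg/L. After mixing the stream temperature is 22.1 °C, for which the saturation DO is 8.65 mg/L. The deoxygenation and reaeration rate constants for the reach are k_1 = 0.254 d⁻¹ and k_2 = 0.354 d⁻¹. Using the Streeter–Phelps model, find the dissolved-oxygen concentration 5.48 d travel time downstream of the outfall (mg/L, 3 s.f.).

Mixed DO = (21.0×8.34 + 2.80×0.264)/(21.0+2.80) = 175.9/23.80 = 7.390 mg/L.
Mixed L₀ = (21.0×2.59 + 2.80×80.8)/(23.80) = 280.6/23.80 = 11.79 mg/L.
Initial deficit D₀ = C_s − DO₀ = 8.65 − 7.390 = 1.260 mg/L.
D(5.48) = [0.254×11.79/(0.354−0.254)](e^(−0.254×5.48) − e^(−0.354×5.48)) + 1.260 e^(−0.354×5.48)
= 29.95 × (0.2486 − 0.1437) + 1.260 × 0.1437 = 3.322 mg/L.
DO = 8.65 − 3.322 = 5.328 mg/L.

DO ≈ 5.33 mg/L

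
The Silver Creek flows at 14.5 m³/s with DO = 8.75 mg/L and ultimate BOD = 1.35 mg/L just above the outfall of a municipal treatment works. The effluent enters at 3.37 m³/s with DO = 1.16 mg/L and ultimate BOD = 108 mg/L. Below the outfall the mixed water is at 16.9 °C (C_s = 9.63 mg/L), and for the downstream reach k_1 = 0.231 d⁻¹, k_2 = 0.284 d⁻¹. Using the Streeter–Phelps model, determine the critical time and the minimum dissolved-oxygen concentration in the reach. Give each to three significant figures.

Mixed DO = (14.5×8.75 + 3.37×1.16)/(14.5+3.37) = 130.8/17.87 = 7.319 mg/L.
Mixed L₀ = (14.5×1.35 + 3.37×108)/(17.87) = 383.5/17.87 = 21.46 mg/L.
Initial deficit D₀ = C_s − DO₀ = 9.63 − 7.319 = 2.311 mg/L.
t_c = (1/0.05300) ln[(0.284/0.231)(1 − 2.311×0.05300/(0.231×21.46))] = 18.87 × ln(1.199) = 3.425 d.
D_c = (0.231/0.284) × 21.46 × e^(−0.231×3.425) = 0.8134 × 21.46 × 0.4533 = 7.913 mg/L.
Minimum DO = 9.63 − 7.913 = 1.717 mg/L.

t_c ≈ 3.43 d; minimum DO ≈ 1.72 mg/L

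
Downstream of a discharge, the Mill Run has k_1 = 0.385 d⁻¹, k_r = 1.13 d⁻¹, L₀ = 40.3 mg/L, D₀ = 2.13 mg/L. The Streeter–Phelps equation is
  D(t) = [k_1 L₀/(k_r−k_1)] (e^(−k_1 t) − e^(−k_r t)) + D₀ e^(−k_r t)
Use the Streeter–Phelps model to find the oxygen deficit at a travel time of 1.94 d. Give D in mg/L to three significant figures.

D ≈ 7.78 mg/L

k_1 L₀/(k_r−k_1) = 0.385×40.3/(1.13−0.385) = 15.52/0.7450 = 20.83 mg/L.
e^(−k_1 t) = e^(−0.385×1.940) = 0.4738; e^(−k_r t) = e^(−1.13×1.940) = 0.1117.
D = 20.83 × (0.4738 − 0.1117) + 2.13 × 0.1117 = 7.542 + 0.2379 = 7.780 mg/L.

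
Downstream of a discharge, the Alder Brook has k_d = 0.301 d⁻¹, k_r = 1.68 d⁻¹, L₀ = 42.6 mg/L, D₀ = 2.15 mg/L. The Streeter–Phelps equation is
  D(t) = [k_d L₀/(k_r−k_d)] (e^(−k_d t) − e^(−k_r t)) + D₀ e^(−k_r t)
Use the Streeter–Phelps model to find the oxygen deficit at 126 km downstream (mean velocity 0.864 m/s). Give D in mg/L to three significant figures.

Travel time t = x/v = 126 km / (0.864 m/s) = 126000 m / 0.864 m/s = 145800 s = 1.688 d.
k_d L₀/(k_r−k_d) = 0.301×42.6/(1.68−0.301) = 12.82/1.379 = 9.298 mg/L.
e^(−k_d t) = e^(−0.301×1.688) = 0.6017; e^(−k_r t) = e^(−1.68×1.688) = 0.05868.
D = 9.298 × (0.6017 − 0.05868) + 2.15 × 0.05868 = 5.049 + 0.1262 = 5.175 mg/L.

D ≈ 5.18 mg/L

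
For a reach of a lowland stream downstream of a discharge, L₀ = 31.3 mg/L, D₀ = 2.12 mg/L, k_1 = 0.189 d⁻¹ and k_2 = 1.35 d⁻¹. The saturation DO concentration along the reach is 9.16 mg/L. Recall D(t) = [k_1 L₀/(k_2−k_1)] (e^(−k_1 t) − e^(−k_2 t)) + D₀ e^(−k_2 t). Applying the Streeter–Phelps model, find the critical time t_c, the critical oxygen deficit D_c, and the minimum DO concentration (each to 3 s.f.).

t_c ≈ 1.23 d; D_c ≈ 3.47 mg/L; min DO ≈ 5.69 mg/L

At the critical point dD/dt = 0, so k_1 L₀ e^(−k_1 t) = k_2 D. Substituting D(t) from the Streeter–Phelps equation and solving for t gives
t_c = ln[(k_2/k_1)(1 − D₀(k_2−k_1)/(k_1 L₀))] / (k_2−k_1).
Here k_2−k_1 = 1.161 d⁻¹ and 1 − D₀(k_2−k_1)/(k_1 L₀) = 1 − 2.12×1.161/(0.189×31.3) = 0.5839, so
t_c = ln(7.143 × 0.5839) / 1.161 = 1.428 / 1.161 = 1.230 d.
D_c = (k_1/k_2) L₀ e^(−k_1 t_c) = (0.189/1.35) × 31.3 × e^(−0.189×1.230) = 0.1400 × 31.3 × 0.7926 = 3.473 mg/L.
Minimum DO = C_s − D_c = 9.16 − 3.473 = 5.687 mg/L.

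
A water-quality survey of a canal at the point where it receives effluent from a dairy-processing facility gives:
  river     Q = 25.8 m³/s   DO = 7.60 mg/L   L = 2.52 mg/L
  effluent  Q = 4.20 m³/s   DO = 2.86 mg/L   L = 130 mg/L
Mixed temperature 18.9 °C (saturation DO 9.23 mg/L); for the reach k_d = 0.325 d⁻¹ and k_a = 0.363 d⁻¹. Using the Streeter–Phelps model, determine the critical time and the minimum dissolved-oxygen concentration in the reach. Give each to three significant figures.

Mixed DO = (25.8×7.60 + 4.20×2.86)/(25.8+4.20) = 208.1/30.00 = 6.936 mg/L.
Mixed L₀ = (25.8×2.52 + 4.20×130)/(30.00) = 611.0/30.00 = 20.37 mg/L.
Initial deficit D₀ = C_s − DO₀ = 9.23 − 6.936 = 2.294 mg/L.
t_c = (1/0.03800) ln[(0.363/0.325)(1 − 2.294×0.03800/(0.325×20.37))] = 26.32 × ln(1.102) = 2.561 d.
D_c = (0.325/0.363) × 20.37 × e^(−0.325×2.561) = 0.8953 × 20.37 × 0.4350 = 7.933 mg/L.
Minimum DO = 9.23 − 7.933 = 1.297 mg/L.

t_c ≈ 2.56 d; minimum DO ≈ 1.30 mg/L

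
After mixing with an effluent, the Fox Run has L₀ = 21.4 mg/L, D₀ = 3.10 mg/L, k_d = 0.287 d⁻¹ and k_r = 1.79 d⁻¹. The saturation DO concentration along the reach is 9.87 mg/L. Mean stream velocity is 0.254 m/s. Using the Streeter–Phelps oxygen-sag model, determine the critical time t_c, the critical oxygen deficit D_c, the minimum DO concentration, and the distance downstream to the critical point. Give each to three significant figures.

With k_r/k_d = 6.237 and 1 − D₀(k_r−k_d)/(k_d L₀) = 0.2414,
t_c = ln(6.237 × 0.2414) / (1.79 − 0.287) = ln(1.505) / 1.503 = 0.4091/1.503 = 0.2722 d.
L(t_c) = L₀ e^(−k_d t_c) = 21.4 × 0.9249 = 19.79 mg/L, and at the critical point k_r D_c = k_d L, so D_c = (0.287/1.79) × 19.79 = 3.173 mg/L.
Minimum DO = C_s − D_c = 9.87 − 3.173 = 6.697 mg/L.
x_c = v t_c = 0.254 m/s × 0.2722 d × 86400 s/d = 5973 m ≈ 5.97 km.

t_c ≈ 0.272 d; D_c ≈ 3.17 mg/L; min DO ≈ 6.70 mg/L; x_c ≈ 5.97 km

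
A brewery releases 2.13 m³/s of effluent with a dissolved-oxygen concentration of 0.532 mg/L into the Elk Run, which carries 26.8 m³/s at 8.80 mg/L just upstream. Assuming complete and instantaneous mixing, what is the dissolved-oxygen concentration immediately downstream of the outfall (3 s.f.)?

8.19 mg/L

Flow-weighted mixing: C = (Q_r C_r + Q_w C_w)/(Q_r + Q_w)
= (26.8×8.80 + 2.13×0.532)/(26.8 + 2.13) = 237.0/28.93 = 8.191 mg/L.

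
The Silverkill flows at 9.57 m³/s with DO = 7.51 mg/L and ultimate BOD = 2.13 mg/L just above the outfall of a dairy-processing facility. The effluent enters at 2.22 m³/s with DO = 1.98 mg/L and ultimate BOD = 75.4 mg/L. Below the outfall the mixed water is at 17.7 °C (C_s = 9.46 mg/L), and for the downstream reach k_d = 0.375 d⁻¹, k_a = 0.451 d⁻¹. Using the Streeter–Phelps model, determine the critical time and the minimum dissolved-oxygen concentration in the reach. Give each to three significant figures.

Mixed DO = (9.57×7.51 + 2.22×1.98)/(9.57+2.22) = 76.27/11.79 = 6.469 mg/L.
Mixed L₀ = (9.57×2.13 + 2.22×75.4)/(11.79) = 187.8/11.79 = 15.93 mg/L.
Initial deficit D₀ = C_s − DO₀ = 9.46 − 6.469 = 2.991 mg/L.
t_c = (1/0.07600) ln[(0.451/0.375)(1 − 2.991×0.07600/(0.375×15.93))] = 13.16 × ln(1.157) = 1.918 d.
D_c = (0.375/0.451) × 15.93 × e^(−0.375×1.918) = 0.8315 × 15.93 × 0.4872 = 6.452 mg/L.
Minimum DO = 9.46 − 6.452 = 3.008 mg/L.

t_c ≈ 1.92 d; minimum DO ≈ 3.01 mg/L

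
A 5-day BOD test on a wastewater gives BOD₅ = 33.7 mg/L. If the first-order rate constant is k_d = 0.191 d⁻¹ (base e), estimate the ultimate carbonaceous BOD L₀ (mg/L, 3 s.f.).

BOD₅ = L₀(1 − e^(−5k_d)) ⇒ L₀ = BOD₅ / (1 − e^(−5×0.191))
= 33.7 / (1 − 0.3848) = 33.7 / 0.6152 = 54.78 mg/L.

L₀ ≈ 54.8 mg/L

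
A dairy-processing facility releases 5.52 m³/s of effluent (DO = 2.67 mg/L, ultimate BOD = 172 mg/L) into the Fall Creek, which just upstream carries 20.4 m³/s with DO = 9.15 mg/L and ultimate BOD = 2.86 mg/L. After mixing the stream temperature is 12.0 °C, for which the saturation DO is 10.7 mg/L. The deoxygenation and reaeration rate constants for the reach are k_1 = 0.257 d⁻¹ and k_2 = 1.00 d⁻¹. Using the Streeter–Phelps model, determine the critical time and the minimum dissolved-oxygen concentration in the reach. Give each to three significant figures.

Mixed DO = (20.4×9.15 + 5.52×2.67)/(20.4+5.52) = 201.4/25.92 = 7.770 mg/L.
Mixed L₀ = (20.4×2.86 + 5.52×172)/(25.92) = 1008/25.92 = 38.88 mg/L.
Initial deficit D₀ = C_s − DO₀ = 10.7 − 7.770 = 2.930 mg/L.
t_c = (1/0.7430) ln[(1.00/0.257)(1 − 2.930×0.7430/(0.257×38.88))] = 1.346 × ln(3.043) = 1.498 d.
D_c = (0.257/1.00) × 38.88 × e^(−0.257×1.498) = 0.2570 × 38.88 × 0.6805 = 6.800 mg/L.
Minimum DO = 10.7 − 6.800 = 3.900 mg/L.

t_c ≈ 1.50 d; minimum DO ≈ 3.90 mg/L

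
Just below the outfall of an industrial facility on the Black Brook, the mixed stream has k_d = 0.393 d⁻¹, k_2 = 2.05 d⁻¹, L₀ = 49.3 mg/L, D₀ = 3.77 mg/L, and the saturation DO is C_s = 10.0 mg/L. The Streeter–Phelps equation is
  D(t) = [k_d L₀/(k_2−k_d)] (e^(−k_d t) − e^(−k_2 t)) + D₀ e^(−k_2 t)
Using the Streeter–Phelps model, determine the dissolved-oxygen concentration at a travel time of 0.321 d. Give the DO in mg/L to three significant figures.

k_d L₀/(k_2−k_d) = 0.393×49.3/(2.05−0.393) = 19.37/1.657 = 11.69 mg/L.
e^(−k_d t) = e^(−0.393×0.3210) = 0.8815; e^(−k_2 t) = e^(−2.05×0.3210) = 0.5179.
D = 11.69 × (0.8815 − 0.5179) + 3.77 × 0.5179 = 4.252 + 1.952 = 6.204 mg/L.
DO = C_s − D = 10.0 − 6.204 = 3.796 mg/L.

DO ≈ 3.80 mg/L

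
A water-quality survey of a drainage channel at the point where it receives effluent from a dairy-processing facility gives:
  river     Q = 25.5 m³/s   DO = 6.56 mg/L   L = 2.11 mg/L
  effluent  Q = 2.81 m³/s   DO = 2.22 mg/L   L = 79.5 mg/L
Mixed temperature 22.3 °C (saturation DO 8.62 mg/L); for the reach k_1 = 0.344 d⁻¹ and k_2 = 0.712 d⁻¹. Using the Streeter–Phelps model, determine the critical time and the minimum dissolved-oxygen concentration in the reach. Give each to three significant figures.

t_c ≈ 1.11 d; minimum DO ≈ 5.39 mg/L

Mixed DO = (25.5×6.56 + 2.81×2.22)/(25.5+2.81) = 173.5/28.31 = 6.129 mg/L.
Mixed L₀ = (25.5×2.11 + 2.81×79.5)/(28.31) = 277.2/28.31 = 9.792 mg/L.
Initial deficit D₀ = C_s − DO₀ = 8.62 − 6.129 = 2.491 mg/L.
t_c = (1/0.3680) ln[(0.712/0.344)(1 − 2.491×0.3680/(0.344×9.792))] = 2.717 × ln(1.507) = 1.114 d.
D_c = (0.344/0.712) × 9.792 × e^(−0.344×1.114) = 0.4831 × 9.792 × 0.6818 = 3.225 mg/L.
Minimum DO = 8.62 − 3.225 = 5.395 mg/L.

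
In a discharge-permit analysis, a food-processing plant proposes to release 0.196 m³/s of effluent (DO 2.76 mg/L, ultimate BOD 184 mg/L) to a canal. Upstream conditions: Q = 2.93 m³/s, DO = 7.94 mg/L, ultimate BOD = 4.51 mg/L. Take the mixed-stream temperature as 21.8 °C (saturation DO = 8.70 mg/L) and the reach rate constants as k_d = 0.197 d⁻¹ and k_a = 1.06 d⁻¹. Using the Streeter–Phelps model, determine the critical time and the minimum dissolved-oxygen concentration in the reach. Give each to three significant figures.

Mixed DO = (2.93×7.94 + 0.196×2.76)/(2.93+0.196) = 23.81/3.126 = 7.615 mg/L.
Mixed L₀ = (2.93×4.51 + 0.196×184)/(3.126) = 49.28/3.126 = 15.76 mg/L.
Initial deficit D₀ = C_s − DO₀ = 8.70 − 7.615 = 1.085 mg/L.
t_c = (1/0.8630) ln[(1.06/0.197)(1 − 1.085×0.8630/(0.197×15.76))] = 1.159 × ln(3.759) = 1.534 d.
D_c = (0.197/1.06) × 15.76 × e^(−0.197×1.534) = 0.1858 × 15.76 × 0.7392 = 2.166 mg/L.
Minimum DO = 8.70 − 2.166 = 6.534 mg/L.

t_c ≈ 1.53 d; minimum DO ≈ 6.53 mg/L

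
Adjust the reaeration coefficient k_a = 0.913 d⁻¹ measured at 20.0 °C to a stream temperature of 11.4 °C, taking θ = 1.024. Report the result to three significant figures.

k_a(T₂) = k_a(T₁) · θ^(T₂−T₁) = 0.913 × 1.024^(11.4−20.0)
= 0.913 × 1.024^-8.60 = 0.913 × 0.8155 = 0.7445 d⁻¹.

k_a ≈ 0.745 d⁻¹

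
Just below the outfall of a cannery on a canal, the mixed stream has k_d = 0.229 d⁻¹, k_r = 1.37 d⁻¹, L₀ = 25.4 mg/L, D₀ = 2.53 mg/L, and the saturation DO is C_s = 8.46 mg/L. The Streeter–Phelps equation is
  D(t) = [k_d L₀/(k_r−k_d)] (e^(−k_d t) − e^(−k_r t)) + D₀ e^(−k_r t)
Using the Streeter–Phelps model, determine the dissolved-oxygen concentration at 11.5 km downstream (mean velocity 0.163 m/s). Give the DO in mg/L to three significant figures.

DO ≈ 5.07 mg/L

Travel time t = x/v = 11.5 km / (0.163 m/s) = 11500 m / 0.163 m/s = 70550 s = 0.8166 d.
k_d L₀/(k_r−k_d) = 0.229×25.4/(1.37−0.229) = 5.817/1.141 = 5.098 mg/L.
e^(−k_d t) = e^(−0.229×0.8166) = 0.8294; e^(−k_r t) = e^(−1.37×0.8166) = 0.3267.
D = 5.098 × (0.8294 − 0.3267) + 2.53 × 0.3267 = 2.563 + 0.8266 = 3.389 mg/L.
DO = C_s − D = 8.46 − 3.389 = 5.071 mg/L.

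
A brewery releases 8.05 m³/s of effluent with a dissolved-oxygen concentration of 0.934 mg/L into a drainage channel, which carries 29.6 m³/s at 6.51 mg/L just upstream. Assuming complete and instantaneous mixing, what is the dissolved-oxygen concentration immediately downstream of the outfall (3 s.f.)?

5.32 mg/L

Flow-weighted mixing: C = (Q_r C_r + Q_w C_w)/(Q_r + Q_w)
= (29.6×6.51 + 8.05×0.934)/(29.6 + 8.05) = 200.2/37.65 = 5.318 mg/L.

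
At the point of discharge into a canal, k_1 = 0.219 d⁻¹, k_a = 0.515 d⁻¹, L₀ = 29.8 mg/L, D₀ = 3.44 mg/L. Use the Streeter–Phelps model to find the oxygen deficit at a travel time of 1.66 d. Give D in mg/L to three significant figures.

k_1 L₀/(k_a−k_1) = 0.219×29.8/(0.515−0.219) = 6.526/0.2960 = 22.05 mg/L.
e^(−k_1 t) = e^(−0.219×1.660) = 0.6952; e^(−k_a t) = e^(−0.515×1.660) = 0.4253.
D = 22.05 × (0.6952 − 0.4253) + 3.44 × 0.4253 = 5.950 + 1.463 = 7.414 mg/L.

D ≈ 7.41 mg/L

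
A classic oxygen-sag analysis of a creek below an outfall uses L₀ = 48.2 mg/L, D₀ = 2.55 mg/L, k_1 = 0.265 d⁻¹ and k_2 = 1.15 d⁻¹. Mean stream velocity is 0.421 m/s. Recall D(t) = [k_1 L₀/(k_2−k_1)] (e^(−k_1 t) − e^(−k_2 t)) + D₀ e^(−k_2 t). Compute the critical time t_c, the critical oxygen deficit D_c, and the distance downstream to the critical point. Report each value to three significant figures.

With k_2/k_1 = 4.340 and 1 − D₀(k_2−k_1)/(k_1 L₀) = 0.8233,
t_c = ln(4.340 × 0.8233) / (1.15 − 0.265) = ln(3.573) / 0.8850 = 1.273/0.8850 = 1.439 d.
L(t_c) = L₀ e^(−k_1 t_c) = 48.2 × 0.6830 = 32.92 mg/L, and at the critical point k_2 D_c = k_1 L, so D_c = (0.265/1.15) × 32.92 = 7.586 mg/L.
x_c = v t_c = 0.421 m/s × 1.439 d × 86400 s/d = 52340 m ≈ 52.3 km.

t_c ≈ 1.44 d; D_c ≈ 7.59 mg/L; x_c ≈ 52.3 km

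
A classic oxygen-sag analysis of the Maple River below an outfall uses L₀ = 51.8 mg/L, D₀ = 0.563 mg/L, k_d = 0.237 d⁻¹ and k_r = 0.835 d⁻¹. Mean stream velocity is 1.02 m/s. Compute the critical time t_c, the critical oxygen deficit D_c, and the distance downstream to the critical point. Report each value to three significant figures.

t_c ≈ 2.06 d; D_c ≈ 9.02 mg/L; x_c ≈ 181 km

With k_r/k_d = 3.523 and 1 − D₀(k_r−k_d)/(k_d L₀) = 0.9726,
t_c = ln(3.523 × 0.9726) / (0.835 − 0.237) = ln(3.427) / 0.5980 = 1.232/0.5980 = 2.059 d.
D_c = (k_d/k_r) L₀ e^(−k_d t_c) = (0.237/0.835) × 51.8 × e^(−0.237×2.059) = 0.2838 × 51.8 × 0.6138 = 9.024 mg/L.
x_c = v t_c = 1.02 m/s × 2.059 d × 86400 s/d = 181500 m ≈ 181 km.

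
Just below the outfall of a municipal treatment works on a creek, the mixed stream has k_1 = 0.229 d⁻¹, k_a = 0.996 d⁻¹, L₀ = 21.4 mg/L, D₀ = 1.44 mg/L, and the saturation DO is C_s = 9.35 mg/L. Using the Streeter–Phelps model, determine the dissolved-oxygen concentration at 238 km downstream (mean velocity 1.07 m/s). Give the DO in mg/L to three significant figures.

DO ≈ 6.19 mg/L

Travel time t = x/v = 238 km / (1.07 m/s) = 238000 m / 1.07 m/s = 222400 s = 2.574 d.
k_1 L₀/(k_a−k_1) = 0.229×21.4/(0.996−0.229) = 4.901/0.7670 = 6.389 mg/L.
e^(−k_1 t) = e^(−0.229×2.574) = 0.5546; e^(−k_a t) = e^(−0.996×2.574) = 0.07699.
D = 6.389 × (0.5546 − 0.07699) + 1.44 × 0.07699 = 3.051 + 0.1109 = 3.162 mg/L.
DO = C_s − D = 9.35 − 3.162 = 6.188 mg/L.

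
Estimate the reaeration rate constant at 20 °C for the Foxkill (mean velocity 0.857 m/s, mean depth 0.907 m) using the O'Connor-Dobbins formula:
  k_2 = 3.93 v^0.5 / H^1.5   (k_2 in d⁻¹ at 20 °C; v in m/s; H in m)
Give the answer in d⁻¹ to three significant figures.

k_2 ≈ 4.21 d⁻¹

k_2 = 3.93 × 0.857^0.5 / 0.907^1.5 = 3.93 × 0.9257 / 0.8638 = 4.212 d⁻¹.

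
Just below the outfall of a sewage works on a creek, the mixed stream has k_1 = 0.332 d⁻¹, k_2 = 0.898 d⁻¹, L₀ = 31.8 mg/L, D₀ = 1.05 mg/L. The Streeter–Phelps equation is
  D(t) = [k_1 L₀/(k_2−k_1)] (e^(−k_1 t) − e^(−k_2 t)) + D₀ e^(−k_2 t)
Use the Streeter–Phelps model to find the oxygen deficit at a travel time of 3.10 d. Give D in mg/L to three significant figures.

k_1 L₀/(k_2−k_1) = 0.332×31.8/(0.898−0.332) = 10.56/0.5660 = 18.65 mg/L.
e^(−k_1 t) = e^(−0.332×3.100) = 0.3573; e^(−k_2 t) = e^(−0.898×3.100) = 0.06180.
D = 18.65 × (0.3573 − 0.06180) + 1.05 × 0.06180 = 5.512 + 0.06489 = 5.577 mg/L.

D ≈ 5.58 mg/L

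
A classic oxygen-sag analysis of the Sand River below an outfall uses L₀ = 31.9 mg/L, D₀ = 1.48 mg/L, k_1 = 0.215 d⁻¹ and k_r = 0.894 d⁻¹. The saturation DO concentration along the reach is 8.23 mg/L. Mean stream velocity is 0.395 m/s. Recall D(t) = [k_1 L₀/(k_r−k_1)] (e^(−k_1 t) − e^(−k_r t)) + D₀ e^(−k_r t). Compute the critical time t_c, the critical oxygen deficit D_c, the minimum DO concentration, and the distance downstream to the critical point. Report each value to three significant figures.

At the critical point dD/dt = 0, so k_1 L₀ e^(−k_1 t) = k_r D. Substituting D(t) from the Streeter–Phelps equation and solving for t gives
t_c = ln[(k_r/k_1)(1 − D₀(k_r−k_1)/(k_1 L₀))] / (k_r−k_1).
Here k_r−k_1 = 0.6790 d⁻¹ and 1 − D₀(k_r−k_1)/(k_1 L₀) = 1 − 1.48×0.6790/(0.215×31.9) = 0.8535, so
t_c = ln(4.158 × 0.8535) / 0.6790 = 1.267 / 0.6790 = 1.865 d.
L(t_c) = L₀ e^(−k_1 t_c) = 31.9 × 0.6696 = 21.36 mg/L, and at the critical point k_r D_c = k_1 L, so D_c = (0.215/0.894) × 21.36 = 5.137 mg/L.
Minimum DO = C_s − D_c = 8.23 − 5.137 = 3.093 mg/L.
x_c = v t_c = 0.395 m/s × 1.865 d × 86400 s/d = 63660 m ≈ 63.7 km.

t_c ≈ 1.87 d; D_c ≈ 5.14 mg/L; min DO ≈ 3.09 mg/L; x_c ≈ 63.7 km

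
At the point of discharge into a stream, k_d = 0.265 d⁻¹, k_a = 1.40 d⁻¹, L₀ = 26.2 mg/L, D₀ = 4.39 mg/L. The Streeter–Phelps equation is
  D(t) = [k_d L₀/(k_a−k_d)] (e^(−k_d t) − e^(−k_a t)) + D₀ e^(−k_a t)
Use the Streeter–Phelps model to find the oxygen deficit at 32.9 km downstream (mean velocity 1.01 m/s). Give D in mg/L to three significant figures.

D ≈ 4.52 mg/L

Travel time t = x/v = 32.9 km / (1.01 m/s) = 32900 m / 1.01 m/s = 32570 s = 0.3770 d.
k_d L₀/(k_a−k_d) = 0.265×26.2/(1.40−0.265) = 6.943/1.135 = 6.117 mg/L.
e^(−k_d t) = e^(−0.265×0.3770) = 0.9049; e^(−k_a t) = e^(−1.40×0.3770) = 0.5899.
D = 6.117 × (0.9049 − 0.5899) + 4.39 × 0.5899 = 1.927 + 2.590 = 4.517 mg/L.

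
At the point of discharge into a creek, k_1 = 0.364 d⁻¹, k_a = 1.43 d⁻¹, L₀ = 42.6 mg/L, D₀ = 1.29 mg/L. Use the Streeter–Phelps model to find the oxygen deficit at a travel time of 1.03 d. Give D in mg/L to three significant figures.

D ≈ 6.96 mg/L

k_1 L₀/(k_a−k_1) = 0.364×42.6/(1.43−0.364) = 15.51/1.066 = 14.55 mg/L.
e^(−k_1 t) = e^(−0.364×1.030) = 0.6873; e^(−k_a t) = e^(−1.43×1.030) = 0.2293.
D = 14.55 × (0.6873 − 0.2293) + 1.29 × 0.2293 = 6.663 + 0.2957 = 6.959 mg/L.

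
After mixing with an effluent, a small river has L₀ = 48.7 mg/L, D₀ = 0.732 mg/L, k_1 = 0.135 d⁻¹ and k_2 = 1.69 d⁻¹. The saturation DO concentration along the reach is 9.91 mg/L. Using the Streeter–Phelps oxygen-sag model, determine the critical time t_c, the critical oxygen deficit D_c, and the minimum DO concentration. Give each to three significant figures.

With k_2/k_1 = 12.52 and 1 − D₀(k_2−k_1)/(k_1 L₀) = 0.8269,
t_c = ln(12.52 × 0.8269) / (1.69 − 0.135) = ln(10.35) / 1.555 = 2.337/1.555 = 1.503 d.
L(t_c) = L₀ e^(−k_1 t_c) = 48.7 × 0.8164 = 39.76 mg/L, and at the critical point k_2 D_c = k_1 L, so D_c = (0.135/1.69) × 39.76 = 3.176 mg/L.
Minimum DO = C_s − D_c = 9.91 − 3.176 = 6.734 mg/L.

t_c ≈ 1.50 d; D_c ≈ 3.18 mg/L; min DO ≈ 6.73 mg/L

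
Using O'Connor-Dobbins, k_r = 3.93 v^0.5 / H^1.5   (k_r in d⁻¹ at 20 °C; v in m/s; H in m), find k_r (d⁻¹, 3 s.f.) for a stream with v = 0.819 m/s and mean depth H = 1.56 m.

k_r = 3.93 × 0.819^0.5 / 1.56^1.5 = 3.93 × 0.9050 / 1.948 = 1.825 d⁻¹.

k_r ≈ 1.83 d⁻¹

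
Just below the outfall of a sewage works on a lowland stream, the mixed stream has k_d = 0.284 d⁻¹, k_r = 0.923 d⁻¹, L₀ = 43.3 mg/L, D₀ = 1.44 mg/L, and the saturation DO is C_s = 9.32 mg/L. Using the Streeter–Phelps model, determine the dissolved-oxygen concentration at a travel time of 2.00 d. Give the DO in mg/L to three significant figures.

k_d L₀/(k_r−k_d) = 0.284×43.3/(0.923−0.284) = 12.30/0.6390 = 19.24 mg/L.
e^(−k_d t) = e^(−0.284×2.000) = 0.5667; e^(−k_r t) = e^(−0.923×2.000) = 0.1579.
D = 19.24 × (0.5667 − 0.1579) + 1.44 × 0.1579 = 7.867 + 0.2273 = 8.094 mg/L.
DO = C_s − D = 9.32 − 8.094 = 1.226 mg/L.

DO ≈ 1.23 mg/L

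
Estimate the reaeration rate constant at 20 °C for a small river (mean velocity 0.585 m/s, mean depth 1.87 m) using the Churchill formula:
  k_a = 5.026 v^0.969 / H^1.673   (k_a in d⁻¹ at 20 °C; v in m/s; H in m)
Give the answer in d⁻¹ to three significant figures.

k_a ≈ 1.05 d⁻¹

k_a = 5.026 × 0.585^0.969 / 1.87^1.673 = 5.026 × 0.5948 / 2.850 = 1.049 d⁻¹.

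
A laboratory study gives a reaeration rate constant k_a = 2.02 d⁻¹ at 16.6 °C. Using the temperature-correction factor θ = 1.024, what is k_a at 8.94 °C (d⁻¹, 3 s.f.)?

k_a(T₂) = k_a(T₁) · θ^(T₂−T₁) = 2.02 × 1.024^(8.94−16.6)
= 2.02 × 1.024^-7.66 = 2.02 × 0.8339 = 1.684 d⁻¹.

k_a ≈ 1.68 d⁻¹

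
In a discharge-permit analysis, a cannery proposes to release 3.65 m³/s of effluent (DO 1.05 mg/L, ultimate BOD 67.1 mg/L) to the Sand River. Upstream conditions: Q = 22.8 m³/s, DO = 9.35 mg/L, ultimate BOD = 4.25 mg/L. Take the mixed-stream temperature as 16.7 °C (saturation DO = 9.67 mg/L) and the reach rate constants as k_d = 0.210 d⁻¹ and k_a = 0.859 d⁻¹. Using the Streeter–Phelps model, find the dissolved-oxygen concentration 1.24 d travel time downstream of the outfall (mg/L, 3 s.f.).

DO ≈ 7.38 mg/L

Mixed DO = (22.8×9.35 + 3.65×1.05)/(22.8+3.65) = 217.0/26.45 = 8.205 mg/L.
Mixed L₀ = (22.8×4.25 + 3.65×67.1)/(26.45) = 341.8/26.45 = 12.92 mg/L.
Initial deficit D₀ = C_s − DO₀ = 9.67 − 8.205 = 1.465 mg/L.
D(1.24) = [0.210×12.92/(0.859−0.210)](e^(−0.210×1.24) − e^(−0.859×1.24)) + 1.465 e^(−0.859×1.24)
= 4.182 × (0.7707 − 0.3447) + 1.465 × 0.3447 = 2.287 mg/L.
DO = 9.67 − 2.287 = 7.383 mg/L.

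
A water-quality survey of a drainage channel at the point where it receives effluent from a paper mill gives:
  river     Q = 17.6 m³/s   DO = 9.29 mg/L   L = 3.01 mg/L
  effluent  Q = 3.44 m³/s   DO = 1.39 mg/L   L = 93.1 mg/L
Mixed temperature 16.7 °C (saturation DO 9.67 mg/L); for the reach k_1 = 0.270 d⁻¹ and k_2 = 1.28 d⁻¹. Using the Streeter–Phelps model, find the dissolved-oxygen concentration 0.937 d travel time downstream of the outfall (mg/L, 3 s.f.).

Mixed DO = (17.6×9.29 + 3.44×1.39)/(17.6+3.44) = 168.3/21.04 = 7.998 mg/L.
Mixed L₀ = (17.6×3.01 + 3.44×93.1)/(21.04) = 373.2/21.04 = 17.74 mg/L.
Initial deficit D₀ = C_s − DO₀ = 9.67 − 7.998 = 1.672 mg/L.
D(0.937) = [0.270×17.74/(1.28−0.270)](e^(−0.270×0.937) − e^(−1.28×0.937)) + 1.672 e^(−1.28×0.937)
= 4.742 × (0.7765 − 0.3014) + 1.672 × 0.3014 = 2.757 mg/L.
DO = 9.67 − 2.757 = 6.913 mg/L.

DO ≈ 6.91 mg/L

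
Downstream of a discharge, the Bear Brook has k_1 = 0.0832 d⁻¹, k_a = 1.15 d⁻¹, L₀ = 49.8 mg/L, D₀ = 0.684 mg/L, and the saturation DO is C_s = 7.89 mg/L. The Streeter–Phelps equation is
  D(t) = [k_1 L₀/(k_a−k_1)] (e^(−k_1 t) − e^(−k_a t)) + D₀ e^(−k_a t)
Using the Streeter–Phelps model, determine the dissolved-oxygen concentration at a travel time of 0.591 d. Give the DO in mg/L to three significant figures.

DO ≈ 5.81 mg/L

k_1 L₀/(k_a−k_1) = 0.0832×49.8/(1.15−0.0832) = 4.143/1.067 = 3.884 mg/L.
e^(−k_1 t) = e^(−0.0832×0.5910) = 0.9520; e^(−k_a t) = e^(−1.15×0.5910) = 0.5068.
D = 3.884 × (0.9520 − 0.5068) + 0.684 × 0.5068 = 1.729 + 0.3466 = 2.076 mg/L.
DO = C_s − D = 7.89 − 2.076 = 5.814 mg/L.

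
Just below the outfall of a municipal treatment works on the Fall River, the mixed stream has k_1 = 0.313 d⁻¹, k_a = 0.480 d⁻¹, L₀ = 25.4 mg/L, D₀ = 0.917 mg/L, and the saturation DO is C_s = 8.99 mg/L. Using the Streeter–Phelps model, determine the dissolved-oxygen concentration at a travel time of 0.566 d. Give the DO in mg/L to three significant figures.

k_1 L₀/(k_a−k_1) = 0.313×25.4/(0.480−0.313) = 7.950/0.1670 = 47.61 mg/L.
e^(−k_1 t) = e^(−0.313×0.5660) = 0.8376; e^(−k_a t) = e^(−0.480×0.5660) = 0.7621.
D = 47.61 × (0.8376 − 0.7621) + 0.917 × 0.7621 = 3.597 + 0.6988 = 4.295 mg/L.
DO = C_s − D = 8.99 − 4.295 = 4.695 mg/L.

DO ≈ 4.69 mg/L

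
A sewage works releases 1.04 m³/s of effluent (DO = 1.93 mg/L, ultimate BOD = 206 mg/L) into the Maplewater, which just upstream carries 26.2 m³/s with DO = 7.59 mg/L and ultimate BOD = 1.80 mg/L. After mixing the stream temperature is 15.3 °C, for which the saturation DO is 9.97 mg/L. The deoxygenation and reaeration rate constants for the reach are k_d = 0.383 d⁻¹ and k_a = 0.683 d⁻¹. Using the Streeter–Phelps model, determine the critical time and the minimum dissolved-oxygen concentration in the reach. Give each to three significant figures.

t_c ≈ 1.13 d; minimum DO ≈ 6.49 mg/L

Mixed DO = (26.2×7.59 + 1.04×1.93)/(26.2+1.04) = 200.9/27.24 = 7.374 mg/L.
Mixed L₀ = (26.2×1.80 + 1.04×206)/(27.24) = 261.4/27.24 = 9.596 mg/L.
Initial deficit D₀ = C_s − DO₀ = 9.97 − 7.374 = 2.596 mg/L.
t_c = (1/0.3000) ln[(0.683/0.383)(1 − 2.596×0.3000/(0.383×9.596))] = 3.333 × ln(1.405) = 1.134 d.
D_c = (0.383/0.683) × 9.596 × e^(−0.383×1.134) = 0.5608 × 9.596 × 0.6476 = 3.485 mg/L.
Minimum DO = 9.97 − 3.485 = 6.485 mg/L.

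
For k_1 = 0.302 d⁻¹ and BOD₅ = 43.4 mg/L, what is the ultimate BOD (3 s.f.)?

L₀ ≈ 55.7 mg/L

BOD₅ = L₀(1 − e^(−5k_1)) ⇒ L₀ = BOD₅ / (1 − e^(−5×0.302))
= 43.4 / (1 − 0.2209) = 43.4 / 0.7791 = 55.71 mg/L.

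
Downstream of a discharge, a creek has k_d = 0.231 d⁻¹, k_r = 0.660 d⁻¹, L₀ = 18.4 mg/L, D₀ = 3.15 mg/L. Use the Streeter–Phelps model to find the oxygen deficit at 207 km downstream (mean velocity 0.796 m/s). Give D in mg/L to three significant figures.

D ≈ 4.02 mg/L

Travel time t = x/v = 207 km / (0.796 m/s) = 207000 m / 0.796 m/s = 260100 s = 3.010 d.
k_d L₀/(k_r−k_d) = 0.231×18.4/(0.660−0.231) = 4.250/0.4290 = 9.908 mg/L.
e^(−k_d t) = e^(−0.231×3.010) = 0.4989; e^(−k_r t) = e^(−0.660×3.010) = 0.1372.
D = 9.908 × (0.4989 − 0.1372) + 3.15 × 0.1372 = 3.584 + 0.4321 = 4.016 mg/L.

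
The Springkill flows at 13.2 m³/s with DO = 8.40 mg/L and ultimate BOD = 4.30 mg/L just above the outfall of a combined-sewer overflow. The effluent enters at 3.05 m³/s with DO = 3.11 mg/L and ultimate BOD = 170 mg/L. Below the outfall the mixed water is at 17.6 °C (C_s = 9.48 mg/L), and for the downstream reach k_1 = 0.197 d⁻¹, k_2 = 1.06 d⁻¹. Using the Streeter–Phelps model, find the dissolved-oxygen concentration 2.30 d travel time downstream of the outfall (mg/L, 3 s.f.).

DO ≈ 4.87 mg/L

Mixed DO = (13.2×8.40 + 3.05×3.11)/(13.2+3.05) = 120.4/16.25 = 7.407 mg/L.
Mixed L₀ = (13.2×4.30 + 3.05×170)/(16.25) = 575.3/16.25 = 35.40 mg/L.
Initial deficit D₀ = C_s − DO₀ = 9.48 − 7.407 = 2.073 mg/L.
D(2.30) = [0.197×35.40/(1.06−0.197)](e^(−0.197×2.30) − e^(−1.06×2.30)) + 2.073 e^(−1.06×2.30)
= 8.081 × (0.6357 − 0.08734) + 2.073 × 0.08734 = 4.612 mg/L.
DO = 9.48 − 4.612 = 4.868 mg/L.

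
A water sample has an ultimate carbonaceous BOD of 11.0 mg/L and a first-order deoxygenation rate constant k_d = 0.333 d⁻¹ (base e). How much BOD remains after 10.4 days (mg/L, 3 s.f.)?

L_t = L₀ e^(−k_d t) = 11.0 × e^(−0.333×10.4) = 11.0 × 0.03133 = 0.3446 mg/L.

L ≈ 0.345 mg/L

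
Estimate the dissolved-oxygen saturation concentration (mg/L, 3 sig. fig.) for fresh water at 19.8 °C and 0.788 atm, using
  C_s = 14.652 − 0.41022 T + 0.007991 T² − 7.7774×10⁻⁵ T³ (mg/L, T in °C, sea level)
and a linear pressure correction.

C_s ≈ 7.14 mg/L

At sea level: C_s = 14.652 − 0.41022×19.8 + 0.007991×19.8² − 7.7774×10⁻⁵×19.8³ = 9.059 mg/L.
Pressure correction: C_s' = 9.059 × 0.788 = 7.138 mg/L.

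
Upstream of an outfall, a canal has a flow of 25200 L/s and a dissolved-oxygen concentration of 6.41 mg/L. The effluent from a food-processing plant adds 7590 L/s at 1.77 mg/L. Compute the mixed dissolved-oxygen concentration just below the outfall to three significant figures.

Flow-weighted mixing: C = (Q_r C_r + Q_w C_w)/(Q_r + Q_w)
= (25200×6.41 + 7590×1.77)/(25200 + 7590) = 175000/32790 = 5.336 mg/L.

5.34 mg/L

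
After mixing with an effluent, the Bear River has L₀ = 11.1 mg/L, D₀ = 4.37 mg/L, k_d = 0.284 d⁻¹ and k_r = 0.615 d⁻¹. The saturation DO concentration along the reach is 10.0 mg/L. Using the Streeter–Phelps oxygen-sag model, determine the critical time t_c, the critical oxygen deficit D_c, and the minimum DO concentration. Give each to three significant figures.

With k_r/k_d = 2.165 and 1 − D₀(k_r−k_d)/(k_d L₀) = 0.5412,
t_c = ln(2.165 × 0.5412) / (0.615 − 0.284) = ln(1.172) / 0.3310 = 0.1586/0.3310 = 0.4791 d.
L(t_c) = L₀ e^(−k_d t_c) = 11.1 × 0.8728 = 9.688 mg/L, and at the critical point k_r D_c = k_d L, so D_c = (0.284/0.615) × 9.688 = 4.474 mg/L.
Minimum DO = C_s − D_c = 10.0 − 4.474 = 5.526 mg/L.

t_c ≈ 0.479 d; D_c ≈ 4.47 mg/L; min DO ≈ 5.53 mg/L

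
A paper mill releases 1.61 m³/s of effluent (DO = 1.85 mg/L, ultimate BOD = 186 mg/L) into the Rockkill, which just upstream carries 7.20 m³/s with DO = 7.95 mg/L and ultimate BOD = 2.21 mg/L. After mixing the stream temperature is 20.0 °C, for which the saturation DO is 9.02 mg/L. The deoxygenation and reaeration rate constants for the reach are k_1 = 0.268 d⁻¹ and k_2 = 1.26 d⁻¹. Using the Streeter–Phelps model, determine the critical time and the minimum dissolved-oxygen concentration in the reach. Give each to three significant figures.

Mixed DO = (7.20×7.95 + 1.61×1.85)/(7.20+1.61) = 60.22/8.810 = 6.835 mg/L.
Mixed L₀ = (7.20×2.21 + 1.61×186)/(8.810) = 315.4/8.810 = 35.80 mg/L.
Initial deficit D₀ = C_s − DO₀ = 9.02 − 6.835 = 2.185 mg/L.
t_c = (1/0.9920) ln[(1.26/0.268)(1 − 2.185×0.9920/(0.268×35.80))] = 1.008 × ln(3.639) = 1.302 d.
D_c = (0.268/1.26) × 35.80 × e^(−0.268×1.302) = 0.2127 × 35.80 × 0.7054 = 5.371 mg/L.
Minimum DO = 9.02 − 5.371 = 3.649 mg/L.

t_c ≈ 1.30 d; minimum DO ≈ 3.65 mg/L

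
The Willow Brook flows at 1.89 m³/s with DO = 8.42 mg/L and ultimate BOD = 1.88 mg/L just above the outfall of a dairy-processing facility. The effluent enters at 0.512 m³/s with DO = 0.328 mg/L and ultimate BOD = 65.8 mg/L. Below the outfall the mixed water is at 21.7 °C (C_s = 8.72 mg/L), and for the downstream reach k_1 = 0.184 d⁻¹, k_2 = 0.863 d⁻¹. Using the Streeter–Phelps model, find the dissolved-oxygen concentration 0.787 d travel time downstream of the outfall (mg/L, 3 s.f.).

Mixed DO = (1.89×8.42 + 0.512×0.328)/(1.89+0.512) = 16.08/2.402 = 6.695 mg/L.
Mixed L₀ = (1.89×1.88 + 0.512×65.8)/(2.402) = 37.24/2.402 = 15.50 mg/L.
Initial deficit D₀ = C_s − DO₀ = 8.72 − 6.695 = 2.025 mg/L.
D(0.787) = [0.184×15.50/(0.863−0.184)](e^(−0.184×0.787) − e^(−0.863×0.787)) + 2.025 e^(−0.863×0.787)
= 4.202 × (0.8652 − 0.5070) + 2.025 × 0.5070 = 2.532 mg/L.
DO = 8.72 − 2.532 = 6.188 mg/L.

DO ≈ 6.19 mg/L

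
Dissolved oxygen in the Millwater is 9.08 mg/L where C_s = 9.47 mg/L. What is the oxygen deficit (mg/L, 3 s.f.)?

D = C_s − C = 9.47 − 9.08 = 0.390 mg/L.

D ≈ 0.390 mg/L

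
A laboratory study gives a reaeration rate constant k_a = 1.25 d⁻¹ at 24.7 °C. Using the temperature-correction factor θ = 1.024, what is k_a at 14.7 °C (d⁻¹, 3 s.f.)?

k_a ≈ 0.986 d⁻¹

k_a(T₂) = k_a(T₁) · θ^(T₂−T₁) = 1.25 × 1.024^(14.7−24.7)
= 1.25 × 1.024^-10.0 = 1.25 × 0.7889 = 0.9861 d⁻¹.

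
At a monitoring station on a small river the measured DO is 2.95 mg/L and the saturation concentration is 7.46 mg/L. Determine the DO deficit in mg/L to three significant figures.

D ≈ 4.51 mg/L

D = C_s − C = 7.46 − 2.95 = 4.51 mg/L.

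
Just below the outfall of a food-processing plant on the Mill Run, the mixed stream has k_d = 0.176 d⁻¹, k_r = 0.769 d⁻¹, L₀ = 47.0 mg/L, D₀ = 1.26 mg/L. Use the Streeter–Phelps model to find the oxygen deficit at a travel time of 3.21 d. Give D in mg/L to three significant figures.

D ≈ 6.85 mg/L

k_d L₀/(k_r−k_d) = 0.176×47.0/(0.769−0.176) = 8.272/0.5930 = 13.95 mg/L.
e^(−k_d t) = e^(−0.176×3.210) = 0.5684; e^(−k_r t) = e^(−0.769×3.210) = 0.08471.
D = 13.95 × (0.5684 − 0.08471) + 1.26 × 0.08471 = 6.747 + 0.1067 = 6.854 mg/L.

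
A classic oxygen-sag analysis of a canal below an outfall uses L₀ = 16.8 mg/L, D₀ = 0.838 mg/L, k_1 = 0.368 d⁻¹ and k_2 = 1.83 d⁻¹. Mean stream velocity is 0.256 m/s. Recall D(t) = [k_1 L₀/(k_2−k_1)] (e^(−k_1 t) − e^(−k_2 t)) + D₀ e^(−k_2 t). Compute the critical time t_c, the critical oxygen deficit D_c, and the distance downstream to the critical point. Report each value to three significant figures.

t_c = [1/(k_2−k_1)] ln[(k_2/k_1)(1 − D₀(k_2−k_1)/(k_1 L₀))]
= [1/(1.83−0.368)] ln[(1.83/0.368)(1 − 0.838×1.462/(0.368×16.8))]
= (1/1.462) ln[4.973 × 0.8018] = 0.6840 × ln(3.987) = 0.6840 × 1.383 = 0.9461 d.
D_c = (k_1/k_2) L₀ e^(−k_1 t_c) = (0.368/1.83) × 16.8 × e^(−0.368×0.9461) = 0.2011 × 16.8 × 0.7060 = 2.385 mg/L.
x_c = v t_c = 0.256 m/s × 0.9461 d × 86400 s/d = 20930 m ≈ 20.9 km.

t_c ≈ 0.946 d; D_c ≈ 2.39 mg/L; x_c ≈ 20.9 km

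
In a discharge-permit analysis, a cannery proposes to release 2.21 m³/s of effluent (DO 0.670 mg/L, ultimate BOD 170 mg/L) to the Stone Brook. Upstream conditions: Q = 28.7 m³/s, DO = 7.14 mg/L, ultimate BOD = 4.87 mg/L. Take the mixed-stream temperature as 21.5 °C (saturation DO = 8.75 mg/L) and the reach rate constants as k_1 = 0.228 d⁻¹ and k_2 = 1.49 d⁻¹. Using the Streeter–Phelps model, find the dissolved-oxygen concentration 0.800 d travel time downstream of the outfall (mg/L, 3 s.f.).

Mixed DO = (28.7×7.14 + 2.21×0.670)/(28.7+2.21) = 206.4/30.91 = 6.677 mg/L.
Mixed L₀ = (28.7×4.87 + 2.21×170)/(30.91) = 515.5/30.91 = 16.68 mg/L.
Initial deficit D₀ = C_s − DO₀ = 8.75 − 6.677 = 2.073 mg/L.
D(0.800) = [0.228×16.68/(1.49−0.228)](e^(−0.228×0.800) − e^(−1.49×0.800)) + 2.073 e^(−1.49×0.800)
= 3.013 × (0.8333 − 0.3036) + 2.073 × 0.3036 = 2.225 mg/L.
DO = 8.75 − 2.225 = 6.525 mg/L.

DO ≈ 6.52 mg/L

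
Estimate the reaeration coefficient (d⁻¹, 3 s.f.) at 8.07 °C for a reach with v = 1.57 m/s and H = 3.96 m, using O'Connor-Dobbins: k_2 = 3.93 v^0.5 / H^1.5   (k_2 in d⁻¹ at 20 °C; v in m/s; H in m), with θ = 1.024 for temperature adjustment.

k_2(20) = 3.93 × 1.57^0.5 / 3.96^1.5 = 3.93 × 1.253 / 7.880 = 0.6249 d⁻¹.
k_2(8.07) = 0.6249 × 1.024^(8.07−20) = 0.6249 × 0.7536 = 0.4709 d⁻¹.

k_2 ≈ 0.471 d⁻¹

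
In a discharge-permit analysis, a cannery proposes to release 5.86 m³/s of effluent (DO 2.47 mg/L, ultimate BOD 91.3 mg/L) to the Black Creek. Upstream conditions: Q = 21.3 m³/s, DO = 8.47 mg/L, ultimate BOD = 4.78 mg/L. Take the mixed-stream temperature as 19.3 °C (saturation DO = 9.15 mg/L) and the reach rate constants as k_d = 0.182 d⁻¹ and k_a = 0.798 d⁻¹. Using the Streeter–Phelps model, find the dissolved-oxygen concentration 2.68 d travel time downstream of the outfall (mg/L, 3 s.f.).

Mixed DO = (21.3×8.47 + 5.86×2.47)/(21.3+5.86) = 194.9/27.16 = 7.175 mg/L.
Mixed L₀ = (21.3×4.78 + 5.86×91.3)/(27.16) = 636.8/27.16 = 23.45 mg/L.
Initial deficit D₀ = C_s − DO₀ = 9.15 − 7.175 = 1.975 mg/L.
D(2.68) = [0.182×23.45/(0.798−0.182)](e^(−0.182×2.68) − e^(−0.798×2.68)) + 1.975 e^(−0.798×2.68)
= 6.928 × (0.6140 − 0.1178) + 1.975 × 0.1178 = 3.670 mg/L.
DO = 9.15 − 3.670 = 5.480 mg/L.

DO ≈ 5.48 mg/L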